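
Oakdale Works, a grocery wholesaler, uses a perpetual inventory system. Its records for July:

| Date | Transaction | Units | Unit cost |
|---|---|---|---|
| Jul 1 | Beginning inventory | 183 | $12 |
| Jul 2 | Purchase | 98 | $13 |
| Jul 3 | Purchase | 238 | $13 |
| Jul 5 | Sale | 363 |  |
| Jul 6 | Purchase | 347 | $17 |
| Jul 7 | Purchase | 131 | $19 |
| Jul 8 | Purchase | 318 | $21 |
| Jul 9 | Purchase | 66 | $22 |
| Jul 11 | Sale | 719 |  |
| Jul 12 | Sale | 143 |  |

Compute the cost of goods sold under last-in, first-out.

COGS = $21,210

Jul 5, 363 sold [LIFO — newest first]: 238 @ $13 + 98 @ $13 + 27 @ $12 = $4,692
Jul 11, 719 sold [LIFO — newest first]: 66 @ $22 + 318 @ $21 + 131 @ $19 + 204 @ $17 = $14,087
Jul 12, 143 sold [LIFO — newest first]: 143 @ $17 = $2,431
Total COGS = $4,692 + $14,087 + $2,431 = $21,210
Ending inventory: 156 @ $12 = $1,872
Check: goods available $23,082 = COGS $21,210 + ending $1,872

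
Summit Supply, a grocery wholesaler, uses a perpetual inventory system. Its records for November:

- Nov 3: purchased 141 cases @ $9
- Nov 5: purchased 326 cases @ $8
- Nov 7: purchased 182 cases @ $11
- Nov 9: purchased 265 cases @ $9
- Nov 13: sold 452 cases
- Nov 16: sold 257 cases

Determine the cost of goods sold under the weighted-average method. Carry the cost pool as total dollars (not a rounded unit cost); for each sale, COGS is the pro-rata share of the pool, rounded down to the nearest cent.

After Nov 3: 141 on hand, pool $1,269.00 (≈ $9.0000 each)
After Nov 5: 467 on hand, pool $3,877.00 (≈ $8.3019 each)
After Nov 7: 649 on hand, pool $5,879.00 (≈ $9.0586 each)
After Nov 9: 914 on hand, pool $8,264.00 (≈ $9.0416 each)
Nov 13, sell 452: 452/914 × $8,264.00 → $4,086.79
Nov 16, sell 257: 257/462 × $4,177.21 → $2,323.68
Total COGS = $4,086.79 + $2,323.68 = $6,410.47
Ending inventory (cost pool remaining) = $1,853.53

COGS = $6,410.47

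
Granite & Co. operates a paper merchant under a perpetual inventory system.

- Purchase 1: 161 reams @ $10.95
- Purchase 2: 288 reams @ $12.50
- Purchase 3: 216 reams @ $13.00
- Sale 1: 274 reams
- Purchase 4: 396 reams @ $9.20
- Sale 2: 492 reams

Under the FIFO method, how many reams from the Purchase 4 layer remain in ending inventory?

Sale 1 (274) [FIFO — oldest first]: 161 @ $10.95 + 113 @ $12.50 = $3,175.45
Sale 2 (492) [FIFO — oldest first]: 175 @ $12.50 + 216 @ $13.00 + 101 @ $9.20 = $5,924.70
Total COGS = $3,175.45 + $5,924.70 = $9,100.15
Ending inventory: 295 @ $9.20 = $2,714.00
Check: goods available $11,814.15 = COGS $9,100.15 + ending $2,714.00

295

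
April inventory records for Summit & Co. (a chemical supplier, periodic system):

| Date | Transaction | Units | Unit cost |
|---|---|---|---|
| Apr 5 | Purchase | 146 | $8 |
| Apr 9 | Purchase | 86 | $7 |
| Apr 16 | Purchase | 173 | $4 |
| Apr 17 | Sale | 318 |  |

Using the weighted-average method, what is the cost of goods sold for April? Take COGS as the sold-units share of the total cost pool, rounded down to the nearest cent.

Apr 17, sell 318: 318/405 × $2,462.00 → $1,933.12
Ending inventory (cost pool remaining) = $528.88

COGS = $1,933.12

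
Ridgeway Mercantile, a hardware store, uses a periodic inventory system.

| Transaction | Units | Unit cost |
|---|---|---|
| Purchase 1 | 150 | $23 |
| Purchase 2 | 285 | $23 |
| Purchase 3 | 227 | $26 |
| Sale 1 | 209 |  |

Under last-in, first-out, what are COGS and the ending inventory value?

COGS = $5,434; ending inventory = $10,473

Sale 1 (209) [LIFO — newest first]: 209 @ $26 = $5,434
Ending inventory: 150 @ $23 + 285 @ $23 + 18 @ $26 = $10,473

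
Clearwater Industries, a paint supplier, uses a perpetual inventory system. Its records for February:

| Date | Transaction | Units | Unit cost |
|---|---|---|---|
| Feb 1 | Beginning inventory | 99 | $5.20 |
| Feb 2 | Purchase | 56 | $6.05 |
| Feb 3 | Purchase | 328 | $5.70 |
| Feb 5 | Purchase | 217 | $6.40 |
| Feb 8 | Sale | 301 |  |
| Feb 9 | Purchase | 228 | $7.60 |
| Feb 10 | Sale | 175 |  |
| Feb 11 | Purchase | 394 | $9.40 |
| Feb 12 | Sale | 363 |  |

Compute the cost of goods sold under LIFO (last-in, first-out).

COGS = $6,609.80

Feb 8, 301 sold [LIFO — newest first]: 217 @ $6.40 + 84 @ $5.70 = $1,867.60
Feb 10, 175 sold [LIFO — newest first]: 175 @ $7.60 = $1,330.00
Feb 12, 363 sold [LIFO — newest first]: 363 @ $9.40 = $3,412.20
Total COGS = $1,867.60 + $1,330.00 + $3,412.20 = $6,609.80
Ending inventory: 99 @ $5.20 + 56 @ $6.05 + 244 @ $5.70 + 53 @ $7.60 + 31 @ $9.40 = $2,938.60
Check: goods available $9,548.40 = COGS $6,609.80 + ending $2,938.60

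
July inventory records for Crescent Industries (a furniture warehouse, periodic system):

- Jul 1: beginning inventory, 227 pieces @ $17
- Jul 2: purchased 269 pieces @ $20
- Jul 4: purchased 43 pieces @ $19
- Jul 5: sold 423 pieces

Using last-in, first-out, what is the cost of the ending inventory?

Ending inventory = $1,972

Jul 5, 423 sold [LIFO — newest first]: 43 @ $19 + 269 @ $20 + 111 @ $17 = $8,084
Ending inventory: 116 @ $17 = $1,972
Check: goods available $10,056 = COGS $8,084 + ending $1,972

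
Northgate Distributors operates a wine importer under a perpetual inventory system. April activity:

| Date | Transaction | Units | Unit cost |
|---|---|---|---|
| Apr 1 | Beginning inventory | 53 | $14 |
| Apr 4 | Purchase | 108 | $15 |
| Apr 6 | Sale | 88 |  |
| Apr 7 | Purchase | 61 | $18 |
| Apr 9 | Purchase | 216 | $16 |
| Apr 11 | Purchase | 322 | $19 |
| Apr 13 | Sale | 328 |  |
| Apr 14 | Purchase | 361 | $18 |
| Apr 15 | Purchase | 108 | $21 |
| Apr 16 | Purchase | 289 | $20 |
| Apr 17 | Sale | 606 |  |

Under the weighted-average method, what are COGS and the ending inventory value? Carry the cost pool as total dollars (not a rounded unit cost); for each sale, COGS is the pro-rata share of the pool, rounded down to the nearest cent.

After Apr 1: 53 on hand, pool $742.00 (≈ $14.0000 each)
After Apr 4: 161 on hand, pool $2,362.00 (≈ $14.6708 each)
Apr 6, sell 88: 88/161 × $2,362.00 → $1,291.03
After Apr 7: 134 on hand, pool $2,168.97 (≈ $16.1863 each)
After Apr 9: 350 on hand, pool $5,624.97 (≈ $16.0713 each)
After Apr 11: 672 on hand, pool $11,742.97 (≈ $17.4747 each)
Apr 13, sell 328: 328/672 × $11,742.97 → $5,731.68
After Apr 14: 705 on hand, pool $12,509.29 (≈ $17.7437 each)
After Apr 15: 813 on hand, pool $14,777.29 (≈ $18.1762 each)
After Apr 16: 1102 on hand, pool $20,557.29 (≈ $18.6545 each)
Apr 17, sell 606: 606/1102 × $20,557.29 → $11,304.64
Total COGS = $1,291.03 + $5,731.68 + $11,304.64 = $18,327.35
Ending inventory (cost pool remaining) = $9,252.65

COGS = $18,327.35; ending inventory = $9,252.65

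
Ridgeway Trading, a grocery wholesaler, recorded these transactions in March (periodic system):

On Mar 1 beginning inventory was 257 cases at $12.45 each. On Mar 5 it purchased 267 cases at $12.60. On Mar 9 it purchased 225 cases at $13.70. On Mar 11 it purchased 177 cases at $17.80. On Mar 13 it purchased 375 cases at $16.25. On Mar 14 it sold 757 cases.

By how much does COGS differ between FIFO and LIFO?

FIFO COGS: 257 @ $12.45 + 267 @ $12.60 + 225 @ $13.70 + 8 @ $17.80 = $9,788.75
LIFO COGS: 375 @ $16.25 + 177 @ $17.80 + 205 @ $13.70 = $12,052.85
Difference = |$9,788.75 − $12,052.85| = $2,264.10

$2,264.10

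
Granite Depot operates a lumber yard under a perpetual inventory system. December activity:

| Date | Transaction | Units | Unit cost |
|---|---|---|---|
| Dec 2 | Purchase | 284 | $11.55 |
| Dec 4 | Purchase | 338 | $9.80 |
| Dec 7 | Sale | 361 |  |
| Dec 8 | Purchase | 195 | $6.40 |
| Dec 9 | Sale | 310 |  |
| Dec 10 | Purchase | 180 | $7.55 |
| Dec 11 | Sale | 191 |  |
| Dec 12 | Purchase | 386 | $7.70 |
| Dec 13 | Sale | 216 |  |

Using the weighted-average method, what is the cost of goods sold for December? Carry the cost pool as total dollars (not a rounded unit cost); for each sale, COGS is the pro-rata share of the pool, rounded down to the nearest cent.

COGS = $9,790.78

After Dec 2: 284 on hand, pool $3,280.20 (≈ $11.5500 each)
After Dec 4: 622 on hand, pool $6,592.60 (≈ $10.5990 each)
Dec 7, sell 361: 361/622 × $6,592.60 → $3,826.25
After Dec 8: 456 on hand, pool $4,014.35 (≈ $8.8034 each)
Dec 9, sell 310: 310/456 × $4,014.35 → $2,729.05
After Dec 10: 326 on hand, pool $2,644.30 (≈ $8.1113 each)
Dec 11, sell 191: 191/326 × $2,644.30 → $1,549.26
After Dec 12: 521 on hand, pool $4,067.24 (≈ $7.8066 each)
Dec 13, sell 216: 216/521 × $4,067.24 → $1,686.22
Total COGS = $3,826.25 + $2,729.05 + $1,549.26 + $1,686.22 = $9,790.78
Ending inventory (cost pool remaining) = $2,381.02
Check: goods available $12,171.80 = COGS $9,790.78 + ending $2,381.02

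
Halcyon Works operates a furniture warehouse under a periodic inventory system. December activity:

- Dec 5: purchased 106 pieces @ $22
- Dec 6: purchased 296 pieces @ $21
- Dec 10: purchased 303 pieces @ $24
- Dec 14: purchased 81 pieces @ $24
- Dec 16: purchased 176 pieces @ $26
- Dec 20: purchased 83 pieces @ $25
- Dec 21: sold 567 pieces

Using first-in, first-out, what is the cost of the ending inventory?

Ending inventory = $11,907

Dec 21, 567 sold [FIFO — oldest first]: 106 @ $22 + 296 @ $21 + 165 @ $24 = $12,508
Ending inventory: 138 @ $24 + 81 @ $24 + 176 @ $26 + 83 @ $25 = $11,907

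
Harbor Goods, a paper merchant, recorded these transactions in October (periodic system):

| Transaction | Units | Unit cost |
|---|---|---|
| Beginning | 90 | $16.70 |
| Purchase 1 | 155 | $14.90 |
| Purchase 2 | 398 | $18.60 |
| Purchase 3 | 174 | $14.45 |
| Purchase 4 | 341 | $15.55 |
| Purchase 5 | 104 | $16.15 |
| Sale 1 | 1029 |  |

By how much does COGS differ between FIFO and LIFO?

$51.85

FIFO COGS: 90 @ $16.70 + 155 @ $14.90 + 398 @ $18.60 + 174 @ $14.45 + 212 @ $15.55 = $17,026.20
LIFO COGS: 104 @ $16.15 + 341 @ $15.55 + 174 @ $14.45 + 398 @ $18.60 + 12 @ $14.90 = $17,078.05
Difference = |$17,026.20 − $17,078.05| = $51.85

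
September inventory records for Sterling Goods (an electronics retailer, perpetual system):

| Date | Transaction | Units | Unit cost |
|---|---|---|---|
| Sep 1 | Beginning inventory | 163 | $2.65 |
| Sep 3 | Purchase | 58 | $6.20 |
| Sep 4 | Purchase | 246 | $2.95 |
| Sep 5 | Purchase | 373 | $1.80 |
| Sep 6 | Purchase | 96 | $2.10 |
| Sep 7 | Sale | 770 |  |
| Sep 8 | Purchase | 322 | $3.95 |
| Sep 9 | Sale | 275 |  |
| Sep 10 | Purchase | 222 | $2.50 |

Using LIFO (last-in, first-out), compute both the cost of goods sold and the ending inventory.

Sep 7, 770 sold [LIFO — newest first]: 96 @ $2.10 + 373 @ $1.80 + 246 @ $2.95 + 55 @ $6.20 = $1,939.70
Sep 9, 275 sold [LIFO — newest first]: 275 @ $3.95 = $1,086.25
Total COGS = $1,939.70 + $1,086.25 = $3,025.95
Ending inventory: 163 @ $2.65 + 3 @ $6.20 + 47 @ $3.95 + 222 @ $2.50 = $1,191.20
Check: goods available $4,217.15 = COGS $3,025.95 + ending $1,191.20

COGS = $3,025.95; ending inventory = $1,191.20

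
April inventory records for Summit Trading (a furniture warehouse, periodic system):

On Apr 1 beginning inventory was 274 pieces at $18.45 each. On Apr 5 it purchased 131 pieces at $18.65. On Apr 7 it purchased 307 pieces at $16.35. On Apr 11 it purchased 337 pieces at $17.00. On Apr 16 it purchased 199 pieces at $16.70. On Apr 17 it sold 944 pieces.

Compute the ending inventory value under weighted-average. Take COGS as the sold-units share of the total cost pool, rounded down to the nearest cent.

Ending inventory = $5,254.28

Apr 17, sell 944: 944/1248 × $21,570.20 → $16,315.92
Ending inventory (cost pool remaining) = $5,254.28
Check: goods available $21,570.20 = COGS $16,315.92 + ending $5,254.28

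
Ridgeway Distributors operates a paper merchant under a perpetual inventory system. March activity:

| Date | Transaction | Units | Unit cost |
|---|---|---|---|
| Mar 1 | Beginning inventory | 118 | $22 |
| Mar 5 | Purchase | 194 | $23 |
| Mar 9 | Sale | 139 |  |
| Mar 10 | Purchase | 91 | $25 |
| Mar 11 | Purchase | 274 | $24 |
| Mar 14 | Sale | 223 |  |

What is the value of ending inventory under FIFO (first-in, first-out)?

Mar 9, 139 sold [FIFO — oldest first]: 118 @ $22 + 21 @ $23 = $3,079
Mar 14, 223 sold [FIFO — oldest first]: 173 @ $23 + 50 @ $25 = $5,229
Total COGS = $3,079 + $5,229 = $8,308
Ending inventory: 41 @ $25 + 274 @ $24 = $7,601

Ending inventory = $7,601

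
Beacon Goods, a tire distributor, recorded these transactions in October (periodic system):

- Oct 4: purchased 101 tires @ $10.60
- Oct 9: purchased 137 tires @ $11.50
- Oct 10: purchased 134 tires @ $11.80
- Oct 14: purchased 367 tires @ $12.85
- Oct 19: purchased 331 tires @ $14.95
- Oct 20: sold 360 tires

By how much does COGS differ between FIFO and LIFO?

FIFO COGS: 101 @ $10.60 + 137 @ $11.50 + 122 @ $11.80 = $4,085.70
LIFO COGS: 331 @ $14.95 + 29 @ $12.85 = $5,321.10
Difference = |$4,085.70 − $5,321.10| = $1,235.40

$1,235.40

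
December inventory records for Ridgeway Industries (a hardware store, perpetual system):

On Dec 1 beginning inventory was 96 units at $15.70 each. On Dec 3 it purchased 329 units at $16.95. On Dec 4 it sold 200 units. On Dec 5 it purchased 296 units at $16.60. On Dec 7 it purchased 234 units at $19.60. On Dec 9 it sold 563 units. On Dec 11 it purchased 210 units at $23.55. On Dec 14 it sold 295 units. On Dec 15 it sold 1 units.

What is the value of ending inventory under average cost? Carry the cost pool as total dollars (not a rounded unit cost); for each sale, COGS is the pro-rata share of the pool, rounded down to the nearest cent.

Ending inventory = $2,192.55

After Dec 1: 96 on hand, pool $1,507.20 (≈ $15.7000 each)
After Dec 3: 425 on hand, pool $7,083.75 (≈ $16.6676 each)
Dec 4, sell 200: 200/425 × $7,083.75 → $3,333.52
After Dec 5: 521 on hand, pool $8,663.83 (≈ $16.6292 each)
After Dec 7: 755 on hand, pool $13,250.23 (≈ $17.5500 each)
Dec 9, sell 563: 563/755 × $13,250.23 → $9,880.63
After Dec 11: 402 on hand, pool $8,315.10 (≈ $20.6843 each)
Dec 14, sell 295: 295/402 × $8,315.10 → $6,101.87
Dec 15, sell 1: 1/107 × $2,213.23 → $20.68
Total COGS = $3,333.52 + $9,880.63 + $6,101.87 + $20.68 = $19,336.70
Ending inventory (cost pool remaining) = $2,192.55
Check: goods available $21,529.25 = COGS $19,336.70 + ending $2,192.55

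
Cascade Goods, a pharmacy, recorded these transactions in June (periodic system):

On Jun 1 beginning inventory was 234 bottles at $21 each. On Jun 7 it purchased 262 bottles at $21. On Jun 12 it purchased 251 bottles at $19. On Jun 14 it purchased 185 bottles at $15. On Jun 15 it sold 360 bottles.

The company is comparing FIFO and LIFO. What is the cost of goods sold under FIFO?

COGS = $7,560

FIFO COGS: 234 @ $21 + 126 @ $21 = $7,560
LIFO COGS: 185 @ $15 + 175 @ $19 = $6,100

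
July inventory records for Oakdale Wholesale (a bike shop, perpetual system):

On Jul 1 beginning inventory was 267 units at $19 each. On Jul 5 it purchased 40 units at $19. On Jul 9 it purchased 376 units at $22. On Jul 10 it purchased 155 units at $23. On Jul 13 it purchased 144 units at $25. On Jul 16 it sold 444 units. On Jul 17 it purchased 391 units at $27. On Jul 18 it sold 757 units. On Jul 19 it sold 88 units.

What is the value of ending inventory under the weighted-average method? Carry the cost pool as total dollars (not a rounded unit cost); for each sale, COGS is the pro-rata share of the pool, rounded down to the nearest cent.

Ending inventory = $2,008.23

After Jul 1: 267 on hand, pool $5,073.00 (≈ $19.0000 each)
After Jul 5: 307 on hand, pool $5,833.00 (≈ $19.0000 each)
After Jul 9: 683 on hand, pool $14,105.00 (≈ $20.6515 each)
After Jul 10: 838 on hand, pool $17,670.00 (≈ $21.0859 each)
After Jul 13: 982 on hand, pool $21,270.00 (≈ $21.6599 each)
Jul 16, sell 444: 444/982 × $21,270.00 → $9,616.98
After Jul 17: 929 on hand, pool $22,210.02 (≈ $23.9074 each)
Jul 18, sell 757: 757/929 × $22,210.02 → $18,097.93
Jul 19, sell 88: 88/172 × $4,112.09 → $2,103.86
Total COGS = $9,616.98 + $18,097.93 + $2,103.86 = $29,818.77
Ending inventory (cost pool remaining) = $2,008.23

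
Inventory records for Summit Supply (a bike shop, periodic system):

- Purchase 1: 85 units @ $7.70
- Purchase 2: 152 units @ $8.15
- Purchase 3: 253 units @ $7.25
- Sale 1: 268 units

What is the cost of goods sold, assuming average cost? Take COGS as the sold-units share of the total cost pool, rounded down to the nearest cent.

Sale 1, sell 268: 268/490 × $3,727.55 → $2,038.74
Ending inventory (cost pool remaining) = $1,688.81

COGS = $2,038.74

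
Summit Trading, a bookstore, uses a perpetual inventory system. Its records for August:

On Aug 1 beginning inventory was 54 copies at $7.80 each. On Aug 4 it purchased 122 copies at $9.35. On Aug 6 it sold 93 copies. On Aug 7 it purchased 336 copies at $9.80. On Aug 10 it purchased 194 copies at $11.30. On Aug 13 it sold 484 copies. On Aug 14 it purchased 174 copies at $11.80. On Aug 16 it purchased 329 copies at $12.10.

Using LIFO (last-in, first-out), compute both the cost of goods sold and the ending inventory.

COGS = $5,903.75; ending inventory = $7,177.25

Aug 6, 93 sold [LIFO — newest first]: 93 @ $9.35 = $869.55
Aug 13, 484 sold [LIFO — newest first]: 194 @ $11.30 + 290 @ $9.80 = $5,034.20
Total COGS = $869.55 + $5,034.20 = $5,903.75
Ending inventory: 54 @ $7.80 + 29 @ $9.35 + 46 @ $9.80 + 174 @ $11.80 + 329 @ $12.10 = $7,177.25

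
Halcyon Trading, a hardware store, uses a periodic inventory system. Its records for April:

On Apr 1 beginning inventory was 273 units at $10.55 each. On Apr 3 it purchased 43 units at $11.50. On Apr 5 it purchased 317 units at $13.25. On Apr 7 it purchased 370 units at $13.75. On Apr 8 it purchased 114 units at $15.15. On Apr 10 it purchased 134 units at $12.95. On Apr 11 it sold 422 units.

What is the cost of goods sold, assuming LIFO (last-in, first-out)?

Apr 11, 422 sold [LIFO — newest first]: 134 @ $12.95 + 114 @ $15.15 + 174 @ $13.75 = $5,854.90
Ending inventory: 273 @ $10.55 + 43 @ $11.50 + 317 @ $13.25 + 196 @ $13.75 = $10,269.90

COGS = $5,854.90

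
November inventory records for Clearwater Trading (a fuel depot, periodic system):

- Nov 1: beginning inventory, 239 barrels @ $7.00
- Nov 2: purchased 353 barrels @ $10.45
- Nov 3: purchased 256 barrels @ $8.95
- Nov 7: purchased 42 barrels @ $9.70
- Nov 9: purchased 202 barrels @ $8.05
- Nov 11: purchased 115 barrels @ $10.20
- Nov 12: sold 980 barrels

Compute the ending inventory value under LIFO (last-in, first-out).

Nov 12, 980 sold [LIFO — newest first]: 115 @ $10.20 + 202 @ $8.05 + 42 @ $9.70 + 256 @ $8.95 + 353 @ $10.45 + 12 @ $7.00 = $9,270.55
Ending inventory: 227 @ $7.00 = $1,589.00

Ending inventory = $1,589.00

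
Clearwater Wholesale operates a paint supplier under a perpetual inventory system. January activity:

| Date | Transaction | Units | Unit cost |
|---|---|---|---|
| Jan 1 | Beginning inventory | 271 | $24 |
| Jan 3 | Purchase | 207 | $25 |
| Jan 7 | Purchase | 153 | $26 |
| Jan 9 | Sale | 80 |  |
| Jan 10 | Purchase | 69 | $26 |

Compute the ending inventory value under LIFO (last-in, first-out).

Jan 9, 80 sold [LIFO — newest first]: 80 @ $26 = $2,080
Ending inventory: 271 @ $24 + 207 @ $25 + 73 @ $26 + 69 @ $26 = $15,371
Check: goods available $17,451 = COGS $2,080 + ending $15,371

Ending inventory = $15,371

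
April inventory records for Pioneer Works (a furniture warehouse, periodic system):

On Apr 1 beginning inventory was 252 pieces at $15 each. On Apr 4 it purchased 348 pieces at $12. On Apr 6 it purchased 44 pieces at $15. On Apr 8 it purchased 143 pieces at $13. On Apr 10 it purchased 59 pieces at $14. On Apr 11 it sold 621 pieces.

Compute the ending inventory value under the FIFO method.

Ending inventory = $3,030

Apr 11, 621 sold [FIFO — oldest first]: 252 @ $15 + 348 @ $12 + 21 @ $15 = $8,271
Ending inventory: 23 @ $15 + 143 @ $13 + 59 @ $14 = $3,030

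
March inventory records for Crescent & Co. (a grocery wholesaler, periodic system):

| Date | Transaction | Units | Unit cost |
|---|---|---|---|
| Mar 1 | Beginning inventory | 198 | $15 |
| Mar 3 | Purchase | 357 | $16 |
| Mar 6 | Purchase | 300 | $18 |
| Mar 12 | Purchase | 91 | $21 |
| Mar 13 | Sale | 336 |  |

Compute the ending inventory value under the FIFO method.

Ending inventory = $10,815

Mar 13, 336 sold [FIFO — oldest first]: 198 @ $15 + 138 @ $16 = $5,178
Ending inventory: 219 @ $16 + 300 @ $18 + 91 @ $21 = $10,815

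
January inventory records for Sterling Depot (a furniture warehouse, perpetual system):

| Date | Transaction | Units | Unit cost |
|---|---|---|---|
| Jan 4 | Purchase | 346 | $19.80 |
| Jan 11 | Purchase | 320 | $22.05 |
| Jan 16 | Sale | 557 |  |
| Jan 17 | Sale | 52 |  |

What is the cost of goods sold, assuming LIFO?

COGS = $12,778.20

Jan 16, 557 sold [LIFO — newest first]: 320 @ $22.05 + 237 @ $19.80 = $11,748.60
Jan 17, 52 sold [LIFO — newest first]: 52 @ $19.80 = $1,029.60
Total COGS = $11,748.60 + $1,029.60 = $12,778.20
Ending inventory: 57 @ $19.80 = $1,128.60
Check: goods available $13,906.80 = COGS $12,778.20 + ending $1,128.60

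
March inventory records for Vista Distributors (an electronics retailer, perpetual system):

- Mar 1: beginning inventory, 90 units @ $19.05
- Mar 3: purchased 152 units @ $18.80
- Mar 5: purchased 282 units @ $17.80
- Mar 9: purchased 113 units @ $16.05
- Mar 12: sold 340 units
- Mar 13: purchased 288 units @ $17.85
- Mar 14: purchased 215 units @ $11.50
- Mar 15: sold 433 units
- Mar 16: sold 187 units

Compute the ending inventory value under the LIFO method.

Ending inventory = $3,406.50

Mar 12, 340 sold [LIFO — newest first]: 113 @ $16.05 + 227 @ $17.80 = $5,854.25
Mar 15, 433 sold [LIFO — newest first]: 215 @ $11.50 + 218 @ $17.85 = $6,363.80
Mar 16, 187 sold [LIFO — newest first]: 70 @ $17.85 + 55 @ $17.80 + 62 @ $18.80 = $3,394.10
Total COGS = $5,854.25 + $6,363.80 + $3,394.10 = $15,612.15
Ending inventory: 90 @ $19.05 + 90 @ $18.80 = $3,406.50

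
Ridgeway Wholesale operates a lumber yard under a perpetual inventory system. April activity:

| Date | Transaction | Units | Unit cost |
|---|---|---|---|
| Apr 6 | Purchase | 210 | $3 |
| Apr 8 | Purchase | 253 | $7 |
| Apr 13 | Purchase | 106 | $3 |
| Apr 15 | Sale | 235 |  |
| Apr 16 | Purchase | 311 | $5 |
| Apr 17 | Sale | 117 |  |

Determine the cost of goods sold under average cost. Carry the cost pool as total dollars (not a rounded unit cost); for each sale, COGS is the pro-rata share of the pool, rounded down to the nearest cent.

After Apr 6: 210 on hand, pool $630.00 (≈ $3.0000 each)
After Apr 8: 463 on hand, pool $2,401.00 (≈ $5.1857 each)
After Apr 13: 569 on hand, pool $2,719.00 (≈ $4.7786 each)
Apr 15, sell 235: 235/569 × $2,719.00 → $1,122.96
After Apr 16: 645 on hand, pool $3,151.04 (≈ $4.8853 each)
Apr 17, sell 117: 117/645 × $3,151.04 → $571.58
Total COGS = $1,122.96 + $571.58 = $1,694.54
Ending inventory (cost pool remaining) = $2,579.46
Check: goods available $4,274.00 = COGS $1,694.54 + ending $2,579.46

COGS = $1,694.54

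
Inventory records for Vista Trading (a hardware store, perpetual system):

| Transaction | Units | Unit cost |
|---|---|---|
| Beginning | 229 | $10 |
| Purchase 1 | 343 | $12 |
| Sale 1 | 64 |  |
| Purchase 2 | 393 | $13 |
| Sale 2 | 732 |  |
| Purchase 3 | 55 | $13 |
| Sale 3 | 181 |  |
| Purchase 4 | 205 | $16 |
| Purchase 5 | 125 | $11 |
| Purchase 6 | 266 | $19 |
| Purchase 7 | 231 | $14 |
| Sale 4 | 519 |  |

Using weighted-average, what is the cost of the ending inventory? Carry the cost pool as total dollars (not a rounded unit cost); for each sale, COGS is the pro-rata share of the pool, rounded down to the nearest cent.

After Beginning: 229 on hand, pool $2,290.00 (≈ $10.0000 each)
After Purchase 1: 572 on hand, pool $6,406.00 (≈ $11.1993 each)
Sale 1, sell 64: 64/572 × $6,406.00 → $716.75
After Purchase 2: 901 on hand, pool $10,798.25 (≈ $11.9847 each)
Sale 2, sell 732: 732/901 × $10,798.25 → $8,772.82
After Purchase 3: 224 on hand, pool $2,740.43 (≈ $12.2341 each)
Sale 3, sell 181: 181/224 × $2,740.43 → $2,214.36
After Purchase 4: 248 on hand, pool $3,806.07 (≈ $15.3471 each)
After Purchase 5: 373 on hand, pool $5,181.07 (≈ $13.8903 each)
After Purchase 6: 639 on hand, pool $10,235.07 (≈ $16.0173 each)
After Purchase 7: 870 on hand, pool $13,469.07 (≈ $15.4817 each)
Sale 4, sell 519: 519/870 × $13,469.07 → $8,034.99
Total COGS = $716.75 + $8,772.82 + $2,214.36 + $8,034.99 = $19,738.92
Ending inventory (cost pool remaining) = $5,434.08

Ending inventory = $5,434.08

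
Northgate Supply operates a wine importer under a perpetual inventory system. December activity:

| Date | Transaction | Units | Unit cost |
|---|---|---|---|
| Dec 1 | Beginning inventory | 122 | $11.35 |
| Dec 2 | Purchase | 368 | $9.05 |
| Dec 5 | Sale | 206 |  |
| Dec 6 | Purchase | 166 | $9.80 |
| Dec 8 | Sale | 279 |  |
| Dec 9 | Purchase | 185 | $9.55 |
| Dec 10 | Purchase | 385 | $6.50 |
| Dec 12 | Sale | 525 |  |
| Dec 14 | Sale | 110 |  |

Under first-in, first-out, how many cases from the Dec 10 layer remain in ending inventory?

106

Dec 5, 206 sold [FIFO — oldest first]: 122 @ $11.35 + 84 @ $9.05 = $2,144.90
Dec 8, 279 sold [FIFO — oldest first]: 279 @ $9.05 = $2,524.95
Dec 12, 525 sold [FIFO — oldest first]: 5 @ $9.05 + 166 @ $9.80 + 185 @ $9.55 + 169 @ $6.50 = $4,537.30
Dec 14, 110 sold [FIFO — oldest first]: 110 @ $6.50 = $715.00
Total COGS = $2,144.90 + $2,524.95 + $4,537.30 + $715.00 = $9,922.15
Ending inventory: 106 @ $6.50 = $689.00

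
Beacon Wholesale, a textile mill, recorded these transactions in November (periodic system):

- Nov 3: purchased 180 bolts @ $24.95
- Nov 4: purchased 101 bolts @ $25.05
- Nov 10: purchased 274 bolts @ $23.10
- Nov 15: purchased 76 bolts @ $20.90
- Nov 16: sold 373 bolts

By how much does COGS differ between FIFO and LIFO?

FIFO COGS: 180 @ $24.95 + 101 @ $25.05 + 92 @ $23.10 = $9,146.25
LIFO COGS: 76 @ $20.90 + 274 @ $23.10 + 23 @ $25.05 = $8,493.95
Difference = |$9,146.25 − $8,493.95| = $652.30

$652.30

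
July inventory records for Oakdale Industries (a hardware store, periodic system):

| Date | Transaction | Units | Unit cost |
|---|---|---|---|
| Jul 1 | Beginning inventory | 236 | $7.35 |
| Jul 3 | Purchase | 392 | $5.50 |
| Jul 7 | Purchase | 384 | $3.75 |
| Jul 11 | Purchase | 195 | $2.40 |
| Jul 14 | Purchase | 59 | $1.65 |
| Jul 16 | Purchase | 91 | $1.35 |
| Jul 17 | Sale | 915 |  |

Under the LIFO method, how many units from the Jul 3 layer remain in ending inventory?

206

Jul 17, 915 sold [LIFO — newest first]: 91 @ $1.35 + 59 @ $1.65 + 195 @ $2.40 + 384 @ $3.75 + 186 @ $5.50 = $3,151.20
Ending inventory: 236 @ $7.35 + 206 @ $5.50 = $2,867.60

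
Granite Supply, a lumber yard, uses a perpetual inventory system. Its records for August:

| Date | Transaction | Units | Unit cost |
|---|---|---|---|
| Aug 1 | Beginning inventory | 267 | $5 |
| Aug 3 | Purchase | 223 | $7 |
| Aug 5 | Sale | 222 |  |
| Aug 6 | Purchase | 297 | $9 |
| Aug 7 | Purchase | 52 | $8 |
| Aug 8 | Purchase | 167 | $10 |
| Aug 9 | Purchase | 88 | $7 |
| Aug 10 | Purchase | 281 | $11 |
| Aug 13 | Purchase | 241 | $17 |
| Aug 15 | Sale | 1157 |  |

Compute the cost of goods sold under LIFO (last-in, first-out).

COGS = $14,274

Aug 5, 222 sold [LIFO — newest first]: 222 @ $7 = $1,554
Aug 15, 1157 sold [LIFO — newest first]: 241 @ $17 + 281 @ $11 + 88 @ $7 + 167 @ $10 + 52 @ $8 + 297 @ $9 + 1 @ $7 + 30 @ $5 = $12,720
Total COGS = $1,554 + $12,720 = $14,274
Ending inventory: 237 @ $5 = $1,185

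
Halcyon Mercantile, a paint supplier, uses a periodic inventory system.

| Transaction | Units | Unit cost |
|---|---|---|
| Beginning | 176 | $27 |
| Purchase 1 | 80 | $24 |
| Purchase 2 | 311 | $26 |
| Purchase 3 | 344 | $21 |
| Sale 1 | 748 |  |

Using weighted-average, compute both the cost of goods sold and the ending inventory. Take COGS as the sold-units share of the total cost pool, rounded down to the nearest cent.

COGS = $18,048.88; ending inventory = $3,933.12

Sale 1, sell 748: 748/911 × $21,982.00 → $18,048.88
Ending inventory (cost pool remaining) = $3,933.12
Check: goods available $21,982.00 = COGS $18,048.88 + ending $3,933.12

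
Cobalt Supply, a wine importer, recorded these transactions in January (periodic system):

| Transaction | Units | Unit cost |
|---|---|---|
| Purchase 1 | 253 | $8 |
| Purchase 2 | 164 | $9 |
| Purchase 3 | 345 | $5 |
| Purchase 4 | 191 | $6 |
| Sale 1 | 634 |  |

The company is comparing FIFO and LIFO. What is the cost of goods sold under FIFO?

COGS = $4,585

FIFO COGS: 253 @ $8 + 164 @ $9 + 217 @ $5 = $4,585
LIFO COGS: 191 @ $6 + 345 @ $5 + 98 @ $9 = $3,753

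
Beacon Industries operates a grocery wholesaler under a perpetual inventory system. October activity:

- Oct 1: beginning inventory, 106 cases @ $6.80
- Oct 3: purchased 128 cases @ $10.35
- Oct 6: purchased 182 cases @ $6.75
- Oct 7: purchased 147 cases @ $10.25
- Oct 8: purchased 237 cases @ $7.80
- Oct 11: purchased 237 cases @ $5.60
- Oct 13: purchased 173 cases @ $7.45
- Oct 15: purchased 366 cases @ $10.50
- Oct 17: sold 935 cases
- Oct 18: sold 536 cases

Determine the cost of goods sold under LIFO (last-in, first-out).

COGS = $12,374.50

Oct 17, 935 sold [LIFO — newest first]: 366 @ $10.50 + 173 @ $7.45 + 237 @ $5.60 + 159 @ $7.80 = $7,699.25
Oct 18, 536 sold [LIFO — newest first]: 78 @ $7.80 + 147 @ $10.25 + 182 @ $6.75 + 128 @ $10.35 + 1 @ $6.80 = $4,675.25
Total COGS = $7,699.25 + $4,675.25 = $12,374.50
Ending inventory: 105 @ $6.80 = $714.00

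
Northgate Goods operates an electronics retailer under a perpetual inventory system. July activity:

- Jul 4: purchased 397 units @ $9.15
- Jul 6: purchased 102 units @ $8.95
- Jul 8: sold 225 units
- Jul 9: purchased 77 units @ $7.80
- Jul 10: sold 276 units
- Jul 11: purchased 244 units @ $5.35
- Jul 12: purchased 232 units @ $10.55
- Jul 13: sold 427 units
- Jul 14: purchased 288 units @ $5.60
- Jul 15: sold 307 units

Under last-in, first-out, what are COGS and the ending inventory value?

Jul 8, 225 sold [LIFO — newest first]: 102 @ $8.95 + 123 @ $9.15 = $2,038.35
Jul 10, 276 sold [LIFO — newest first]: 77 @ $7.80 + 199 @ $9.15 = $2,421.45
Jul 13, 427 sold [LIFO — newest first]: 232 @ $10.55 + 195 @ $5.35 = $3,490.85
Jul 15, 307 sold [LIFO — newest first]: 288 @ $5.60 + 19 @ $5.35 = $1,714.45
Total COGS = $2,038.35 + $2,421.45 + $3,490.85 + $1,714.45 = $9,665.10
Ending inventory: 75 @ $9.15 + 30 @ $5.35 = $846.75
Check: goods available $10,511.85 = COGS $9,665.10 + ending $846.75

COGS = $9,665.10; ending inventory = $846.75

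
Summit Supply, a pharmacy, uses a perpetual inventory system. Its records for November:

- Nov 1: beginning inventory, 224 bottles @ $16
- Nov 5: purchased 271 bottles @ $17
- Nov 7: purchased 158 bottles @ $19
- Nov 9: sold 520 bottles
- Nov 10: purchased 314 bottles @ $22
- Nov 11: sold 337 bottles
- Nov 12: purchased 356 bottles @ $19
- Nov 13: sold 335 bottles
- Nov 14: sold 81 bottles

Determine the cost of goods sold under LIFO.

COGS = $24,065

Nov 9, 520 sold [LIFO — newest first]: 158 @ $19 + 271 @ $17 + 91 @ $16 = $9,065
Nov 11, 337 sold [LIFO — newest first]: 314 @ $22 + 23 @ $16 = $7,276
Nov 13, 335 sold [LIFO — newest first]: 335 @ $19 = $6,365
Nov 14, 81 sold [LIFO — newest first]: 21 @ $19 + 60 @ $16 = $1,359
Total COGS = $9,065 + $7,276 + $6,365 + $1,359 = $24,065
Ending inventory: 50 @ $16 = $800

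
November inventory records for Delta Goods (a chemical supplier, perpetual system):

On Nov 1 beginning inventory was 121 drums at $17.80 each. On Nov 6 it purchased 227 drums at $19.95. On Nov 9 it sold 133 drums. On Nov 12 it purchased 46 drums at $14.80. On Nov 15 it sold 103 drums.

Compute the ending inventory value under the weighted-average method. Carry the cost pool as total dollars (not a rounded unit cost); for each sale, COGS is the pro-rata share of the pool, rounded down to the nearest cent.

Ending inventory = $2,911.40

After Nov 1: 121 on hand, pool $2,153.80 (≈ $17.8000 each)
After Nov 6: 348 on hand, pool $6,682.45 (≈ $19.2024 each)
Nov 9, sell 133: 133/348 × $6,682.45 → $2,553.92
After Nov 12: 261 on hand, pool $4,809.33 (≈ $18.4266 each)
Nov 15, sell 103: 103/261 × $4,809.33 → $1,897.93
Total COGS = $2,553.92 + $1,897.93 = $4,451.85
Ending inventory (cost pool remaining) = $2,911.40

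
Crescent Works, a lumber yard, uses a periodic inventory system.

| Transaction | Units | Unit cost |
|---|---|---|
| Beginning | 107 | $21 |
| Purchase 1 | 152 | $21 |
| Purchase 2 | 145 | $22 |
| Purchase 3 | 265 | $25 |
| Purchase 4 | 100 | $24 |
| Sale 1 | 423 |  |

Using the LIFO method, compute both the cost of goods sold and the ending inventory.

COGS = $10,301; ending inventory = $7,353

Sale 1 (423) [LIFO — newest first]: 100 @ $24 + 265 @ $25 + 58 @ $22 = $10,301
Ending inventory: 107 @ $21 + 152 @ $21 + 87 @ $22 = $7,353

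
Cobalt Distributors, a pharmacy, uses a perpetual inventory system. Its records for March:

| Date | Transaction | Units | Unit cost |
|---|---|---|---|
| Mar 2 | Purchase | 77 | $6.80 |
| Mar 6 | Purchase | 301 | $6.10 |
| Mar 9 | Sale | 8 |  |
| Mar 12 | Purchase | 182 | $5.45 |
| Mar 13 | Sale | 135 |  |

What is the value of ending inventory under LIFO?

Ending inventory = $2,567.05

Mar 9, 8 sold [LIFO — newest first]: 8 @ $6.10 = $48.80
Mar 13, 135 sold [LIFO — newest first]: 135 @ $5.45 = $735.75
Total COGS = $48.80 + $735.75 = $784.55
Ending inventory: 77 @ $6.80 + 293 @ $6.10 + 47 @ $5.45 = $2,567.05
Check: goods available $3,351.60 = COGS $784.55 + ending $2,567.05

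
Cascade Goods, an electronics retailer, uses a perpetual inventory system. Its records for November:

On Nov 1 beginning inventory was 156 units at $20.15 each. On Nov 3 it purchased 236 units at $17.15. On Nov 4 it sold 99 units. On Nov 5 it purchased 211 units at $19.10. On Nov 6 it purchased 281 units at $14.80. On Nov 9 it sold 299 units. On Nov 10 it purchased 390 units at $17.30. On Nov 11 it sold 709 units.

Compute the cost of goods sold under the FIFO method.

COGS = $19,237.60

Nov 4, 99 sold [FIFO — oldest first]: 99 @ $20.15 = $1,994.85
Nov 9, 299 sold [FIFO — oldest first]: 57 @ $20.15 + 236 @ $17.15 + 6 @ $19.10 = $5,310.55
Nov 11, 709 sold [FIFO — oldest first]: 205 @ $19.10 + 281 @ $14.80 + 223 @ $17.30 = $11,932.20
Total COGS = $1,994.85 + $5,310.55 + $11,932.20 = $19,237.60
Ending inventory: 167 @ $17.30 = $2,889.10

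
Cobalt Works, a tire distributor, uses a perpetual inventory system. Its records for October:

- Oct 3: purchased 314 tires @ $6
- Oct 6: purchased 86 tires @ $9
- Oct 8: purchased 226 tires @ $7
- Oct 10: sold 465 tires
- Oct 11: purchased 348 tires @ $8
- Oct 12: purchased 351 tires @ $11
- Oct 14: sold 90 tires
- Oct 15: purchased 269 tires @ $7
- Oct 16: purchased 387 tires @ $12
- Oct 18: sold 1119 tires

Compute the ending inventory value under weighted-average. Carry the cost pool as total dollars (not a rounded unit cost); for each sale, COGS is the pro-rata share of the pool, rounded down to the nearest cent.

After Oct 3: 314 on hand, pool $1,884.00 (≈ $6.0000 each)
After Oct 6: 400 on hand, pool $2,658.00 (≈ $6.6450 each)
After Oct 8: 626 on hand, pool $4,240.00 (≈ $6.7732 each)
Oct 10, sell 465: 465/626 × $4,240.00 → $3,149.52
After Oct 11: 509 on hand, pool $3,874.48 (≈ $7.6119 each)
After Oct 12: 860 on hand, pool $7,735.48 (≈ $8.9947 each)
Oct 14, sell 90: 90/860 × $7,735.48 → $809.52
After Oct 15: 1039 on hand, pool $8,808.96 (≈ $8.4783 each)
After Oct 16: 1426 on hand, pool $13,452.96 (≈ $9.4341 each)
Oct 18, sell 1119: 1119/1426 × $13,452.96 → $10,556.70
Total COGS = $3,149.52 + $809.52 + $10,556.70 = $14,515.74
Ending inventory (cost pool remaining) = $2,896.26

Ending inventory = $2,896.26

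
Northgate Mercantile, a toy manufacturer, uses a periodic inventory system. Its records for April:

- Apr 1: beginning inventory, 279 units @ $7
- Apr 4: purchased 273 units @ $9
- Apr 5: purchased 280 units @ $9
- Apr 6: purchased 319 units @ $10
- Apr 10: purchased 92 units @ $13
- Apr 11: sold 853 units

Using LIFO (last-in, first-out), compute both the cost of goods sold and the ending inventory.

COGS = $8,364; ending inventory = $2,952

Apr 11, 853 sold [LIFO — newest first]: 92 @ $13 + 319 @ $10 + 280 @ $9 + 162 @ $9 = $8,364
Ending inventory: 279 @ $7 + 111 @ $9 = $2,952
Check: goods available $11,316 = COGS $8,364 + ending $2,952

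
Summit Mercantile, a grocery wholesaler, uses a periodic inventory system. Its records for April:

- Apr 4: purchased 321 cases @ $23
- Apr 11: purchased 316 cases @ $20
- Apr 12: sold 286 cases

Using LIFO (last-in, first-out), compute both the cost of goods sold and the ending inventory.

Apr 12, 286 sold [LIFO — newest first]: 286 @ $20 = $5,720
Ending inventory: 321 @ $23 + 30 @ $20 = $7,983

COGS = $5,720; ending inventory = $7,983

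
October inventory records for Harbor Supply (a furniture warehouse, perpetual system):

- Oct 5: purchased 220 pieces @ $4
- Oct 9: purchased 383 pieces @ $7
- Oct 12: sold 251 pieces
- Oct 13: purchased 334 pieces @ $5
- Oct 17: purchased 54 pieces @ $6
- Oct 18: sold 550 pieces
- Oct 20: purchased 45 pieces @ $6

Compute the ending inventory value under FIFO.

Ending inventory = $1,274

Oct 12, 251 sold [FIFO — oldest first]: 220 @ $4 + 31 @ $7 = $1,097
Oct 18, 550 sold [FIFO — oldest first]: 352 @ $7 + 198 @ $5 = $3,454
Total COGS = $1,097 + $3,454 = $4,551
Ending inventory: 136 @ $5 + 54 @ $6 + 45 @ $6 = $1,274
Check: goods available $5,825 = COGS $4,551 + ending $1,274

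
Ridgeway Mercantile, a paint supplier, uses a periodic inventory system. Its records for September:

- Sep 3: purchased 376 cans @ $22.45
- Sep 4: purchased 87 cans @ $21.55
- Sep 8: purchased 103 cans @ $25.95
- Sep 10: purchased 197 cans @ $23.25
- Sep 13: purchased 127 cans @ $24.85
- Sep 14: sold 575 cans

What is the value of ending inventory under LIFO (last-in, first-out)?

Sep 14, 575 sold [LIFO — newest first]: 127 @ $24.85 + 197 @ $23.25 + 103 @ $25.95 + 87 @ $21.55 + 61 @ $22.45 = $13,653.35
Ending inventory: 315 @ $22.45 = $7,071.75

Ending inventory = $7,071.75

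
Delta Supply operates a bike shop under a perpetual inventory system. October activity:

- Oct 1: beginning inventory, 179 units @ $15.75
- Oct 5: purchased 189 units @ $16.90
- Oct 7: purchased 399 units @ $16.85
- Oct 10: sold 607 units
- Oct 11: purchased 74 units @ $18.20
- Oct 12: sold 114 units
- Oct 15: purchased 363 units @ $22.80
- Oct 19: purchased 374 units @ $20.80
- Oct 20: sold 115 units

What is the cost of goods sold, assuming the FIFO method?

COGS = $13,992.30

Oct 10, 607 sold [FIFO — oldest first]: 179 @ $15.75 + 189 @ $16.90 + 239 @ $16.85 = $10,040.50
Oct 12, 114 sold [FIFO — oldest first]: 114 @ $16.85 = $1,920.90
Oct 20, 115 sold [FIFO — oldest first]: 46 @ $16.85 + 69 @ $18.20 = $2,030.90
Total COGS = $10,040.50 + $1,920.90 + $2,030.90 = $13,992.30
Ending inventory: 5 @ $18.20 + 363 @ $22.80 + 374 @ $20.80 = $16,146.60
Check: goods available $30,138.90 = COGS $13,992.30 + ending $16,146.60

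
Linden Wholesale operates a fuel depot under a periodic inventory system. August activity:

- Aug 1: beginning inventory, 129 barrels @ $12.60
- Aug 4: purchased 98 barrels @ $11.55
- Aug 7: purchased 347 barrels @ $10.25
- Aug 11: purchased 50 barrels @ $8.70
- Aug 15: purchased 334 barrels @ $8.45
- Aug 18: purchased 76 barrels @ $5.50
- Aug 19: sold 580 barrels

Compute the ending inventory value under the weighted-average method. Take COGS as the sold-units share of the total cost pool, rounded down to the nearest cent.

Ending inventory = $4,386.04

Aug 19, sell 580: 580/1034 × $9,989.35 → $5,603.31
Ending inventory (cost pool remaining) = $4,386.04
Check: goods available $9,989.35 = COGS $5,603.31 + ending $4,386.04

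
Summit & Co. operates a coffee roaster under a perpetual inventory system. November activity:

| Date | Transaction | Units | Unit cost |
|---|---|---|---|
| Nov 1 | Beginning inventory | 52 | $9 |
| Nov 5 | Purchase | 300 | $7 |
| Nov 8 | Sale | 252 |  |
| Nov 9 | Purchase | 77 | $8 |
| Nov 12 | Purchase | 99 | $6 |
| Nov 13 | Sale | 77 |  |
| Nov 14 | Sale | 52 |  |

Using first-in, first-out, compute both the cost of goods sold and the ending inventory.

Nov 8, 252 sold [FIFO — oldest first]: 52 @ $9 + 200 @ $7 = $1,868
Nov 13, 77 sold [FIFO — oldest first]: 77 @ $7 = $539
Nov 14, 52 sold [FIFO — oldest first]: 23 @ $7 + 29 @ $8 = $393
Total COGS = $1,868 + $539 + $393 = $2,800
Ending inventory: 48 @ $8 + 99 @ $6 = $978

COGS = $2,800; ending inventory = $978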